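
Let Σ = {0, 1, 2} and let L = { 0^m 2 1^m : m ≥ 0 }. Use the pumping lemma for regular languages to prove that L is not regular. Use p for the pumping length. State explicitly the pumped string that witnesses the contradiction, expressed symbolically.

0^{p+k} 2 1^p

Assume L is regular. Let p be the pumping length given by the pumping lemma.
Take w = 0^p 2 1^p ∈ L with |w| = 2p+1 ≥ p.
The pumping lemma gives a decomposition w = xyz where |xy| ≤ p and |y| > 0.
Since the first p symbols of w are all 0's and |xy| ≤ p, y lies entirely in the leading 0-block: y = 0^k for some k with 1 ≤ k ≤ p.
Pump with i = 2: xy^2z = 0^{p+k} 2 1^p, which would require p+k = p. But k ≥ 1, so xy^2z ∉ L.
This contradicts the pumping lemma, so L is not regular.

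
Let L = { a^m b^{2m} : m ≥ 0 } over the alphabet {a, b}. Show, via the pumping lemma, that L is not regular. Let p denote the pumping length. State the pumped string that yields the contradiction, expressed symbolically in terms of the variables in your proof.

a^{p+k} b^{2p}

Assume L is regular. Let p be the pumping length given by the pumping lemma.
Choose w = a^p b^{2p}, which is in L with |w| = 3p ≥ p.
The pumping lemma gives a decomposition w = xyz where |xy| ≤ p and |y| ≥ 1.
Because |xy| ≤ p and w begins with p copies of a, we have y = a^k with 1 ≤ k ≤ p.
Pump with i = 2: xy^2z = a^{p+k} b^{2p}. For this to lie in L we would need 2p = 2(p+k), which forces k = 0. But k ≥ 1, so xy^2z ∉ L.
Contradiction. Therefore L is not regular.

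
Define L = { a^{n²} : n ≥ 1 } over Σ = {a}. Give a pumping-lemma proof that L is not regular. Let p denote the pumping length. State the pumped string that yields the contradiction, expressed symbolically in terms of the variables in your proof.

a^{p²+k}

Assume L is regular. Let p be the pumping length given by the pumping lemma.
Take w = a^{p²} ∈ L with |w| = p² ≥ p.
The pumping lemma gives a decomposition w = xyz where |xy| ≤ p and y is nonempty.
Then y = a^k for some k with 1 ≤ k ≤ p.
Pump with i = 2: xy^2z = a^{p²+k}. Since 1 ≤ k ≤ p, p² < p²+k ≤ p²+p < (p+1)², so p²+k lies strictly between consecutive squares and is not a perfect square. So xy^2z ∉ L.
Contradiction. Therefore L is not regular.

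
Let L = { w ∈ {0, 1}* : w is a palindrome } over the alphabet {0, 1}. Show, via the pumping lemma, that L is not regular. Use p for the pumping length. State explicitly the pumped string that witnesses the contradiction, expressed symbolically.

0^{p+k} 1 0^p

Suppose for contradiction that L is regular, and let p be the pumping length.
Take w = 0^p 1 0^p, a palindrome of length 2p+1 ≥ p.
Write w = xyz as guaranteed by the lemma, with |xy| ≤ p and |y| > 0.
The first p characters of w are 0's, so xy (and hence y) consists only of 0's. Write y = 0^k, 1 ≤ k ≤ p.
Pump with i = 2: xy^2z = 0^{p+k} 1 0^p. Its reverse is 0^p 1 0^{p+k}, which differs from xy^2z since k ≥ 1. So xy^2z is not a palindrome and xy^2z ∉ L.
This is a contradiction; hence L is not regular.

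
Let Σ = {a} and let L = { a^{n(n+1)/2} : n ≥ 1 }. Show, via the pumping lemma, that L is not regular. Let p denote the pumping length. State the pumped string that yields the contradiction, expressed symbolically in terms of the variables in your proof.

a^{p(p+1)/2+k}

Assume L is regular. Let p be the pumping length given by the pumping lemma.
Take w = a^{p(p+1)/2} ∈ L with |w| = p(p+1)/2 ≥ p.
By the pumping lemma, w = xyz with |xy| ≤ p and y is nonempty.
Then y = a^k for some k with 1 ≤ k ≤ p.
Pump with i = 2: xy^2z = a^{p(p+1)/2+k}. Since 1 ≤ k ≤ p, p(p+1)/2 < p(p+1)/2+k ≤ p(p+1)/2+p < (p+1)(p+2)/2, so p(p+1)/2+k is strictly between consecutive triangular numbers. So xy^2z ∉ L.
Contradiction. Therefore L is not regular.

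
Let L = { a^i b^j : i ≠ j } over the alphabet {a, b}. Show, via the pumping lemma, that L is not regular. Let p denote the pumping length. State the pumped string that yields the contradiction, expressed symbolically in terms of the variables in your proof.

Suppose for contradiction that L is regular, and let p be the pumping length.
Choose w = a^p b^{p+p!}. Since p ≠ p+p!, w ∈ L; and |w| ≥ p.
The pumping lemma gives a decomposition w = xyz where |xy| ≤ p and |y| > 0.
Since the first p symbols of w are all a's and |xy| ≤ p, y lies entirely in the leading a-block: y = a^k for some k with 1 ≤ k ≤ p.
Since 1 ≤ k ≤ p, k divides p!; set t = 1 + p!/k. Then xy^t z has p + (p!/k)·k = p + p! copies of a. Now the a-count equals the b-count, so i ≠ j fails. So xy^t z = a^{p+p!} b^{p+p!} ∉ L.
This contradicts the pumping lemma, so L is not regular.

a^{p+p!} b^{p+p!}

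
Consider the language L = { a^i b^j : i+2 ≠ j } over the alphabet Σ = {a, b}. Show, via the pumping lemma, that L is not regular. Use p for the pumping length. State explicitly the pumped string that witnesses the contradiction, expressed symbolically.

Assume L is regular. Let p be the pumping length given by the pumping lemma.
Choose w = a^p b^{p+p!+2}. Since p ≠ (p+p!+2)-2 = p+p!, w ∈ L; and |w| ≥ p.
The pumping lemma gives a decomposition w = xyz where |xy| ≤ p and y is nonempty.
Because |xy| ≤ p and w begins with p copies of a, we have y = a^k with 1 ≤ k ≤ p.
Since 1 ≤ k ≤ p, k divides p!; set t = 1 + p!/k. Then xy^t z has p + (p!/k)·k = p + p! copies of a. Now the a-count is p+p! and (b-count)-2 = (p+p!+2)-2 = p+p!, so i+2 ≠ j fails. So xy^t z = a^{p+p!} b^{p+p!+2} ∉ L.
Contradiction. Therefore L is not regular.

a^{p+p!} b^{p+p!+2}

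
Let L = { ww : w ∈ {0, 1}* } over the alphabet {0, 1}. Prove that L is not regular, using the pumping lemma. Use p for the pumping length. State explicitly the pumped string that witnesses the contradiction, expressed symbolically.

0^{p+k} 1^p 0^p 1^p

Toward a contradiction, assume L is regular with pumping length p.
Take w = 0^p 1^p 0^p 1^p = uu where u = 0^p1^p; then w ∈ L and |w| = 4p ≥ p.
Write w = xyz as guaranteed by the lemma, with |xy| ≤ p and y is nonempty.
Since the first p symbols of w are all 0's and |xy| ≤ p, y lies entirely in the leading 0-block: y = 0^k for some k with 1 ≤ k ≤ p.
Pump with i = 2: xy^2z = 0^{p+k} 1^p 0^p 1^p, of length 4p+k. Suppose this equals vv. The string starts with 0 and ends with 1, so v does too; thus the boundary between the two copies of v is a 1→0 transition. There is exactly one such transition, at position 2p+k, so |v| = 2p+k and |vv| = 4p+2k ≠ 4p+k since k ≥ 1. So xy^2z ∉ L.
This contradicts the pumping lemma, so L is not regular.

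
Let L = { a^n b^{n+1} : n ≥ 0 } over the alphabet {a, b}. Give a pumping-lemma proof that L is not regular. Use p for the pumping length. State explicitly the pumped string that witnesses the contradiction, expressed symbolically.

Assume L is regular. Let p be the pumping length given by the pumping lemma.
Take w = a^p b^{p+1}. Then w ∈ L and |w| = 2p+1 ≥ p.
By the pumping lemma, w = xyz with |xy| ≤ p and |y| ≥ 1.
The first p characters of w are a's, so xy (and hence y) consists only of a's. Write y = a^k, 1 ≤ k ≤ p.
Pump with i = 2: xy^2z = a^{p+k} b^{p+1}. For this to lie in L we would need p+1 = (p+k)+1, which forces k = 0. But k ≥ 1, so xy^2z ∉ L.
This contradicts the pumping lemma, so L is not regular.

a^{p+k} b^{p+1}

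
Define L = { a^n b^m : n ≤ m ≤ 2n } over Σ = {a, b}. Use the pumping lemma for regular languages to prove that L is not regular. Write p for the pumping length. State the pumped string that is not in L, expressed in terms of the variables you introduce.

a^{p+k} b^p

Assume L is regular. Let p be the pumping length given by the pumping lemma.
Take w = a^p b^p ∈ L (since p ≤ p ≤ 2p), with |w| = 2p ≥ p.
The pumping lemma gives a decomposition w = xyz where |xy| ≤ p and |y| ≥ 1.
Since the first p symbols of w are all a's and |xy| ≤ p, y lies entirely in the leading a-block: y = a^k for some k with 1 ≤ k ≤ p.
Pump with i = 2: xy^2z = a^{p+k} b^p. Now n = p+k > p = m, so the condition n ≤ m fails. Thus xy^2z ∉ L.
Contradiction. Therefore L is not regular.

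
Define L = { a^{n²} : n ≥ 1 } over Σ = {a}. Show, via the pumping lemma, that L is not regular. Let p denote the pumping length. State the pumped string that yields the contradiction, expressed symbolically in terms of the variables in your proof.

a^{p²+k}

Assume L is regular. Let p be the pumping length given by the pumping lemma.
Take w = a^{p²} ∈ L with |w| = p² ≥ p.
Write w = xyz as guaranteed by the lemma, with |xy| ≤ p and |y| ≥ 1.
Then y = a^k for some k with 1 ≤ k ≤ p.
Pump with i = 2: xy^2z = a^{p²+k}. Since 1 ≤ k ≤ p, p² < p²+k ≤ p²+p < (p+1)², so p²+k lies strictly between consecutive squares and is not a perfect square. So xy^2z ∉ L.
This is a contradiction; hence L is not regular.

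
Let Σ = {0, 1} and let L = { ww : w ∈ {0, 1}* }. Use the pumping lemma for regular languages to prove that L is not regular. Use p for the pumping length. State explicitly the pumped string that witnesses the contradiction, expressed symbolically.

Assume L is regular; let p be its pumping constant.
Take w = 0^p 1^p 0^p 1^p = uu where u = 0^p1^p; then w ∈ L and |w| = 4p ≥ p.
By the pumping lemma, w = xyz with |xy| ≤ p and y is nonempty.
Since the first p symbols of w are all 0's and |xy| ≤ p, y lies entirely in the leading 0-block: y = 0^k for some k with 1 ≤ k ≤ p.
Pump with i = 2: xy^2z = 0^{p+k} 1^p 0^p 1^p, of length 4p+k. Suppose this equals vv. The string starts with 0 and ends with 1, so v does too; thus the boundary between the two copies of v is a 1→0 transition. There is exactly one such transition, at position 2p+k, so |v| = 2p+k and |vv| = 4p+2k ≠ 4p+k since k ≥ 1. So xy^2z ∉ L.
This is a contradiction; hence L is not regular.

0^{p+k} 1^p 0^p 1^p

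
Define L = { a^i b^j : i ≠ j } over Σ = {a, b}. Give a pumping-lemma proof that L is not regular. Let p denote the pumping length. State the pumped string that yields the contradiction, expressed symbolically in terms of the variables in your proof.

Assume L is regular; let p be its pumping constant.
Choose w = a^p b^{p+p!}. Since p ≠ p+p!, w ∈ L; and |w| ≥ p.
The pumping lemma gives a decomposition w = xyz where |xy| ≤ p and |y| ≥ 1.
The first p characters of w are a's, so xy (and hence y) consists only of a's. Write y = a^k, 1 ≤ k ≤ p.
Since 1 ≤ k ≤ p, k divides p!; set t = 1 + p!/k. Then xy^t z has p + (p!/k)·k = p + p! copies of a. Now the a-count equals the b-count, so i ≠ j fails. So xy^t z = a^{p+p!} b^{p+p!} ∉ L.
This is a contradiction; hence L is not regular.

a^{p+p!} b^{p+p!}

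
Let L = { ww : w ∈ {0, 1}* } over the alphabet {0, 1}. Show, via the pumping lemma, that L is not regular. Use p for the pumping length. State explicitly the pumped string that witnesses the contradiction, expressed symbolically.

Toward a contradiction, assume L is regular with pumping length p.
Take w = 0^p 1^p 0^p 1^p = uu where u = 0^p1^p; then w ∈ L and |w| = 4p ≥ p.
By the pumping lemma, w = xyz with |xy| ≤ p and |y| ≥ 1.
Because |xy| ≤ p and w begins with p copies of 0, we have y = 0^k with 1 ≤ k ≤ p.
Pump with i = 2: xy^2z = 0^{p+k} 1^p 0^p 1^p, of length 4p+k. Suppose this equals vv. The string starts with 0 and ends with 1, so v does too; thus the boundary between the two copies of v is a 1→0 transition. There is exactly one such transition, at position 2p+k, so |v| = 2p+k and |vv| = 4p+2k ≠ 4p+k since k ≥ 1. So xy^2z ∉ L.
This contradicts the pumping lemma, so L is not regular.

0^{p+k} 1^p 0^p 1^p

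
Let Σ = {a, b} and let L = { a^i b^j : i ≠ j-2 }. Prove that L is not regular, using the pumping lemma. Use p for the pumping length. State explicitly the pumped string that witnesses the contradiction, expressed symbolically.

Toward a contradiction, assume L is regular with pumping length p.
Choose w = a^p b^{p+p!+2}. Since p ≠ (p+p!+2)-2 = p+p!, w ∈ L; and |w| ≥ p.
Write w = xyz as guaranteed by the lemma, with |xy| ≤ p and y is nonempty.
The first p characters of w are a's, so xy (and hence y) consists only of a's. Write y = a^k, 1 ≤ k ≤ p.
Since 1 ≤ k ≤ p, k divides p!; set t = 1 + p!/k. Then xy^t z has p + (p!/k)·k = p + p! copies of a. Now the a-count is p+p! and (b-count)-2 = (p+p!+2)-2 = p+p!, so i ≠ j-2 fails. So xy^t z = a^{p+p!} b^{p+p!+2} ∉ L.
This contradicts the pumping lemma, so L is not regular.

a^{p+p!} b^{p+p!+2}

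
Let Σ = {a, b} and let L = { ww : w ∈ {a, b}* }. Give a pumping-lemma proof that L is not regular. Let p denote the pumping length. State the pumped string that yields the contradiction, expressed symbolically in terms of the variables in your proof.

Toward a contradiction, assume L is regular with pumping length p.
Take w = a^p b^p a^p b^p = uu where u = a^pb^p; then w ∈ L and |w| = 4p ≥ p.
The pumping lemma gives a decomposition w = xyz where |xy| ≤ p and |y| ≥ 1.
The first p characters of w are a's, so xy (and hence y) consists only of a's. Write y = a^k, 1 ≤ k ≤ p.
Pump with i = 2: xy^2z = a^{p+k} b^p a^p b^p, of length 4p+k. Suppose this equals vv. The string starts with a and ends with b, so v does too; thus the boundary between the two copies of v is a b→a transition. There is exactly one such transition, at position 2p+k, so |v| = 2p+k and |vv| = 4p+2k ≠ 4p+k since k ≥ 1. So xy^2z ∉ L.
This contradicts the pumping lemma, so L is not regular.

a^{p+k} b^p a^p b^p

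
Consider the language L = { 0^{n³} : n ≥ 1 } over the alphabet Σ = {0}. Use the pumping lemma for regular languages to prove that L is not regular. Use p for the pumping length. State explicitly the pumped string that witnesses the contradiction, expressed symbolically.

Assume L is regular. Let p be the pumping length given by the pumping lemma.
Take w = 0^{p³} ∈ L with |w| = p³ ≥ p.
By the pumping lemma, w = xyz with |xy| ≤ p and |y| > 0.
Then y = 0^k for some k with 1 ≤ k ≤ p.
Pump with i = 2: xy^2z = 0^{p³+k}. Since 1 ≤ k ≤ p, p³ < p³+k ≤ p³+p < p³+3p²+3p+1 = (p+1)³, so p³+k is not a perfect cube. So xy^2z ∉ L.
This contradicts the pumping lemma, so L is not regular.

0^{p³+k}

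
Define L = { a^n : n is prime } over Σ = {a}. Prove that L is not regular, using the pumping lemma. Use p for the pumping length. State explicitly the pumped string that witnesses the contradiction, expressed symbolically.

Suppose for contradiction that L is regular, and let p be the pumping length.
Let q be a prime with q ≥ p+2 (infinitely many primes exist), and take w = a^q ∈ L with |w| = q ≥ p.
By the pumping lemma, w = xyz with |xy| ≤ p and y is nonempty.
Then y = a^k for some k with 1 ≤ k ≤ p.
Since 1 ≤ k ≤ p, |xz| = q-k. Pump with i = q+1: |xy^{q+1}z| = (q-k)+(q+1)k = q+qk = q(1+k), which is composite (both factors ≥ 2). So xy^{q+1}z = a^{q(1+k)} ∉ L.
Contradiction. Therefore L is not regular.

a^{q(1+k)}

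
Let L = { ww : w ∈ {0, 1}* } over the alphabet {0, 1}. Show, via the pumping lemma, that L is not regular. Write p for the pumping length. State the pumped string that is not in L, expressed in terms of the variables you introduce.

Assume L is regular. Let p be the pumping length given by the pumping lemma.
Take w = 0^p 1^p 0^p 1^p = uu where u = 0^p1^p; then w ∈ L and |w| = 4p ≥ p.
Write w = xyz as guaranteed by the lemma, with |xy| ≤ p and y is nonempty.
Since the first p symbols of w are all 0's and |xy| ≤ p, y lies entirely in the leading 0-block: y = 0^k for some k with 1 ≤ k ≤ p.
Pump with i = 2: xy^2z = 0^{p+k} 1^p 0^p 1^p, of length 4p+k. Suppose this equals vv. The string starts with 0 and ends with 1, so v does too; thus the boundary between the two copies of v is a 1→0 transition. There is exactly one such transition, at position 2p+k, so |v| = 2p+k and |vv| = 4p+2k ≠ 4p+k since k ≥ 1. So xy^2z ∉ L.
Contradiction. Therefore L is not regular.

0^{p+k} 1^p 0^p 1^p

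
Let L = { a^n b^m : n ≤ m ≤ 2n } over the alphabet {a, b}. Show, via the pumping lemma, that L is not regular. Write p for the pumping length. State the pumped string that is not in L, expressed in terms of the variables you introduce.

Suppose for contradiction that L is regular, and let p be the pumping length.
Take w = a^p b^p ∈ L (since p ≤ p ≤ 2p), with |w| = 2p ≥ p.
Write w = xyz as guaranteed by the lemma, with |xy| ≤ p and |y| ≥ 1.
The first p characters of w are a's, so xy (and hence y) consists only of a's. Write y = a^k, 1 ≤ k ≤ p.
Pump with i = 2: xy^2z = a^{p+k} b^p. Now n = p+k > p = m, so the condition n ≤ m fails. Thus xy^2z ∉ L.
This contradicts the pumping lemma, so L is not regular.

a^{p+k} b^p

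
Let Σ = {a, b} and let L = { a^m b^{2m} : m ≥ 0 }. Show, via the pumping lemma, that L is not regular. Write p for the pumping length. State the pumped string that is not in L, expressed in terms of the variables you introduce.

a^{p+k} b^{2p}

Toward a contradiction, assume L is regular with pumping length p.
Take w = a^p b^{2p}. Then w ∈ L and |w| = 3p ≥ p.
The pumping lemma gives a decomposition w = xyz where |xy| ≤ p and |y| > 0.
The first p characters of w are a's, so xy (and hence y) consists only of a's. Write y = a^k, 1 ≤ k ≤ p.
Pump with i = 2: xy^2z = a^{p+k} b^{2p}. For this to lie in L we would need 2p = 2(p+k), which forces k = 0. But k ≥ 1, so xy^2z ∉ L.
Contradiction. Therefore L is not regular.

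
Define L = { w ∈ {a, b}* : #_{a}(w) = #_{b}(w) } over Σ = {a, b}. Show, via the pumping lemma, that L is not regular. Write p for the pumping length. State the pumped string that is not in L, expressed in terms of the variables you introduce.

Assume L is regular. Let p be the pumping length given by the pumping lemma.
Choose w = a^p b^p ∈ L with |w| = 2p ≥ p.
By the pumping lemma, w = xyz with |xy| ≤ p and |y| > 0.
The first p characters of w are a's, so xy (and hence y) consists only of a's. Write y = a^k, 1 ≤ k ≤ p.
Pump with i = 2: xy^2z = a^{p+k} b^p has p+k occurrences of a but only p of b. Since k ≥ 1 the counts differ, so xy^2z ∉ L.
This is a contradiction; hence L is not regular.

a^{p+k} b^p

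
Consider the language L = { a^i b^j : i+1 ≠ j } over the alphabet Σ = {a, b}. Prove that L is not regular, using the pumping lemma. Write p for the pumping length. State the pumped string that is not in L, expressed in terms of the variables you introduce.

Assume L is regular. Let p be the pumping length given by the pumping lemma.
Choose w = a^p b^{p+p!+1}. Since p ≠ (p+p!+1)-1 = p+p!, w ∈ L; and |w| ≥ p.
Write w = xyz as guaranteed by the lemma, with |xy| ≤ p and |y| ≥ 1.
The first p characters of w are a's, so xy (and hence y) consists only of a's. Write y = a^k, 1 ≤ k ≤ p.
Since 1 ≤ k ≤ p, k divides p!; set t = 1 + p!/k. Then xy^t z has p + (p!/k)·k = p + p! copies of a. Now the a-count is p+p! and (b-count)-1 = (p+p!+1)-1 = p+p!, so i+1 ≠ j fails. So xy^t z = a^{p+p!} b^{p+p!+1} ∉ L.
This is a contradiction; hence L is not regular.

a^{p+p!} b^{p+p!+1}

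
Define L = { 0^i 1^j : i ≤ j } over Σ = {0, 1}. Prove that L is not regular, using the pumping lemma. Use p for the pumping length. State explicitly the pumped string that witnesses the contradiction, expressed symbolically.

0^{p+k} 1^p

Suppose for contradiction that L is regular, and let p be the pumping length.
Choose w = 0^p 1^p ∈ L, with |w| = 2p ≥ p.
By the pumping lemma, w = xyz with |xy| ≤ p and |y| ≥ 1.
Since the first p symbols of w are all 0's and |xy| ≤ p, y lies entirely in the leading 0-block: y = 0^k for some k with 1 ≤ k ≤ p.
Consider xy^2z = 0^{p+k} 1^p. Since k ≥ 1, the 0-count p+k exceeds the 1-count p, so i ≤ j fails; thus xy^2z ∉ L.
This is a contradiction; hence L is not regular.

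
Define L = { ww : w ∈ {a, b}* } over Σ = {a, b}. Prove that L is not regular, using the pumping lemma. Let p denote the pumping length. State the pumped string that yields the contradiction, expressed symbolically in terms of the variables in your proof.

a^{p+k} b^p a^p b^p

Toward a contradiction, assume L is regular with pumping length p.
Take w = a^p b^p a^p b^p = uu where u = a^pb^p; then w ∈ L and |w| = 4p ≥ p.
Write w = xyz as guaranteed by the lemma, with |xy| ≤ p and |y| ≥ 1.
Since the first p symbols of w are all a's and |xy| ≤ p, y lies entirely in the leading a-block: y = a^k for some k with 1 ≤ k ≤ p.
Pump with i = 2: xy^2z = a^{p+k} b^p a^p b^p, of length 4p+k. Suppose this equals vv. The string starts with a and ends with b, so v does too; thus the boundary between the two copies of v is a b→a transition. There is exactly one such transition, at position 2p+k, so |v| = 2p+k and |vv| = 4p+2k ≠ 4p+k since k ≥ 1. So xy^2z ∉ L.
This is a contradiction; hence L is not regular.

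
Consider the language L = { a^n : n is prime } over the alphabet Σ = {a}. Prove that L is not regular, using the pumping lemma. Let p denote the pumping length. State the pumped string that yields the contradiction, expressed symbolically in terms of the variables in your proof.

a^{q(1+k)}

Toward a contradiction, assume L is regular with pumping length p.
Let q be a prime with q ≥ p+2 (infinitely many primes exist), and take w = a^q ∈ L with |w| = q ≥ p.
Write w = xyz as guaranteed by the lemma, with |xy| ≤ p and |y| > 0.
Then y = a^k for some k with 1 ≤ k ≤ p.
Since 1 ≤ k ≤ p, |xz| = q-k. Pump with i = q+1: |xy^{q+1}z| = (q-k)+(q+1)k = q+qk = q(1+k), which is composite (both factors ≥ 2). So xy^{q+1}z = a^{q(1+k)} ∉ L.
Contradiction. Therefore L is not regular.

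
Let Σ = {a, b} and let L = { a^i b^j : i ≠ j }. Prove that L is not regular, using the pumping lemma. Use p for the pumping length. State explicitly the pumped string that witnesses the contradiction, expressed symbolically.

Assume L is regular. Let p be the pumping length given by the pumping lemma.
Choose w = a^p b^{p+p!}. Since p ≠ p+p!, w ∈ L; and |w| ≥ p.
The pumping lemma gives a decomposition w = xyz where |xy| ≤ p and |y| ≥ 1.
The first p characters of w are a's, so xy (and hence y) consists only of a's. Write y = a^k, 1 ≤ k ≤ p.
Since 1 ≤ k ≤ p, k divides p!; set t = 1 + p!/k. Then xy^t z has p + (p!/k)·k = p + p! copies of a. Now the a-count equals the b-count, so i ≠ j fails. So xy^t z = a^{p+p!} b^{p+p!} ∉ L.
Contradiction. Therefore L is not regular.

a^{p+p!} b^{p+p!}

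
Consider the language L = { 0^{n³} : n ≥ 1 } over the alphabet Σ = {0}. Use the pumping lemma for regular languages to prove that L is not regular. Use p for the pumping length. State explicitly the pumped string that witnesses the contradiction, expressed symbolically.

Toward a contradiction, assume L is regular with pumping length p.
Take w = 0^{p³} ∈ L with |w| = p³ ≥ p.
By the pumping lemma, w = xyz with |xy| ≤ p and y is nonempty.
Then y = 0^k for some k with 1 ≤ k ≤ p.
Pump with i = 2: xy^2z = 0^{p³+k}. Since 1 ≤ k ≤ p, p³ < p³+k ≤ p³+p < p³+3p²+3p+1 = (p+1)³, so p³+k is not a perfect cube. So xy^2z ∉ L.
Contradiction. Therefore L is not regular.

0^{p³+k}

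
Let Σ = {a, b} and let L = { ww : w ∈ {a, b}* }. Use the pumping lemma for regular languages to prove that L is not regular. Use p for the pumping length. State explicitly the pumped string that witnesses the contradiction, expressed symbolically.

a^{p+k} b^p a^p b^p

Toward a contradiction, assume L is regular with pumping length p.
Take w = a^p b^p a^p b^p = uu where u = a^pb^p; then w ∈ L and |w| = 4p ≥ p.
By the pumping lemma, w = xyz with |xy| ≤ p and |y| ≥ 1.
Because |xy| ≤ p and w begins with p copies of a, we have y = a^k with 1 ≤ k ≤ p.
Pump with i = 2: xy^2z = a^{p+k} b^p a^p b^p, of length 4p+k. Suppose this equals vv. The string starts with a and ends with b, so v does too; thus the boundary between the two copies of v is a b→a transition. There is exactly one such transition, at position 2p+k, so |v| = 2p+k and |vv| = 4p+2k ≠ 4p+k since k ≥ 1. So xy^2z ∉ L.
This contradicts the pumping lemma, so L is not regular.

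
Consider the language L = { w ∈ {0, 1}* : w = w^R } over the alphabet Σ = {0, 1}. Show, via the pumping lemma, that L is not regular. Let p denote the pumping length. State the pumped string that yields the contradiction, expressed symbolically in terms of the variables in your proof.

0^{p+k} 1 0^p

Suppose for contradiction that L is regular, and let p be the pumping length.
Take w = 0^p 1 0^p, a palindrome of length 2p+1 ≥ p.
The pumping lemma gives a decomposition w = xyz where |xy| ≤ p and y is nonempty.
The first p characters of w are 0's, so xy (and hence y) consists only of 0's. Write y = 0^k, 1 ≤ k ≤ p.
Pump with i = 2: xy^2z = 0^{p+k} 1 0^p. Its reverse is 0^p 1 0^{p+k}, which differs from xy^2z since k ≥ 1. So xy^2z is not a palindrome and xy^2z ∉ L.
Contradiction. Therefore L is not regular.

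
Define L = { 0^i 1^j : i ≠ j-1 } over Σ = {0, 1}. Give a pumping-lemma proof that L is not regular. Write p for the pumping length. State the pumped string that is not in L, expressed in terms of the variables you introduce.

0^{p+p!} 1^{p+p!+1}

Suppose for contradiction that L is regular, and let p be the pumping length.
Choose w = 0^p 1^{p+p!+1}. Since p ≠ (p+p!+1)-1 = p+p!, w ∈ L; and |w| ≥ p.
Write w = xyz as guaranteed by the lemma, with |xy| ≤ p and |y| > 0.
The first p characters of w are 0's, so xy (and hence y) consists only of 0's. Write y = 0^k, 1 ≤ k ≤ p.
Since 1 ≤ k ≤ p, k divides p!; set t = 1 + p!/k. Then xy^t z has p + (p!/k)·k = p + p! copies of 0. Now the 0-count is p+p! and (1-count)-1 = (p+p!+1)-1 = p+p!, so i ≠ j-1 fails. So xy^t z = 0^{p+p!} 1^{p+p!+1} ∉ L.
This is a contradiction; hence L is not regular.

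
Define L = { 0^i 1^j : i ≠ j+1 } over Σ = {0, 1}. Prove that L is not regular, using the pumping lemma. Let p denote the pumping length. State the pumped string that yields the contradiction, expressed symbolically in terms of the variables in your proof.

0^{p+p!} 1^{p+p!-1}

Toward a contradiction, assume L is regular with pumping length p.
Choose w = 0^p 1^{p+p!-1}. Since p ≠ (p+p!-1)+1 = p+p!, w ∈ L; and |w| ≥ p.
Write w = xyz as guaranteed by the lemma, with |xy| ≤ p and |y| > 0.
Because |xy| ≤ p and w begins with p copies of 0, we have y = 0^k with 1 ≤ k ≤ p.
Since 1 ≤ k ≤ p, k divides p!; set t = 1 + p!/k. Then xy^t z has p + (p!/k)·k = p + p! copies of 0. Now the 0-count is p+p! and (1-count)+1 = (p+p!-1)+1 = p+p!, so i ≠ j+1 fails. So xy^t z = 0^{p+p!} 1^{p+p!-1} ∉ L.
This contradicts the pumping lemma, so L is not regular.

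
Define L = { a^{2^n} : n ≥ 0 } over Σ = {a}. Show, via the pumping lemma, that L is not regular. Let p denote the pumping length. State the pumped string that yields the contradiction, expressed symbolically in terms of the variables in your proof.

a^{2^p+k}

Suppose for contradiction that L is regular, and let p be the pumping length.
Take w = a^{2^p} ∈ L with |w| = 2^p ≥ p.
The pumping lemma gives a decomposition w = xyz where |xy| ≤ p and |y| ≥ 1.
Then y = a^k for some k with 1 ≤ k ≤ p.
Pump with i = 2: xy^2z = a^{2^p+k}. Since 1 ≤ k ≤ p < 2^p, we have 2^p < 2^p+k < 2^{p+1}, so 2^p+k is not a power of 2. So xy^2z ∉ L.
This is a contradiction; hence L is not regular.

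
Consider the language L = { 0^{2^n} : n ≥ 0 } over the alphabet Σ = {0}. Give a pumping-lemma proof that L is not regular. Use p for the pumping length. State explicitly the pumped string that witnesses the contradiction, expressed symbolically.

0^{2^p+k}

Assume L is regular; let p be its pumping constant.
Take w = 0^{2^p} ∈ L with |w| = 2^p ≥ p.
Write w = xyz as guaranteed by the lemma, with |xy| ≤ p and |y| > 0.
Then y = 0^k for some k with 1 ≤ k ≤ p.
Pump with i = 2: xy^2z = 0^{2^p+k}. Since 1 ≤ k ≤ p < 2^p, we have 2^p < 2^p+k < 2^{p+1}, so 2^p+k is not a power of 2. So xy^2z ∉ L.
This is a contradiction; hence L is not regular.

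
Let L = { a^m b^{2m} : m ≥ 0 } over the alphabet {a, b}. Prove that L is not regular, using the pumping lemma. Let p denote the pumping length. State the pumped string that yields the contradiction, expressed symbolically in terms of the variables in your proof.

a^{p+k} b^{2p}

Assume L is regular. Let p be the pumping length given by the pumping lemma.
Take w = a^p b^{2p}. Then w ∈ L and |w| = 3p ≥ p.
By the pumping lemma, w = xyz with |xy| ≤ p and |y| > 0.
Since the first p symbols of w are all a's and |xy| ≤ p, y lies entirely in the leading a-block: y = a^k for some k with 1 ≤ k ≤ p.
Pump with i = 2: xy^2z = a^{p+k} b^{2p}. For this to lie in L we would need 2p = 2(p+k), which forces k = 0. But k ≥ 1, so xy^2z ∉ L.
This is a contradiction; hence L is not regular.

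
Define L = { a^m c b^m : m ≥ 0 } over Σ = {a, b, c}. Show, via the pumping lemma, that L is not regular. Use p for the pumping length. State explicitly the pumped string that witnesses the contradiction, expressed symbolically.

a^{p+k} c b^p

Suppose for contradiction that L is regular, and let p be the pumping length.
Take w = a^p c b^p ∈ L with |w| = 2p+1 ≥ p.
The pumping lemma gives a decomposition w = xyz where |xy| ≤ p and y is nonempty.
The first p characters of w are a's, so xy (and hence y) consists only of a's. Write y = a^k, 1 ≤ k ≤ p.
Pump with i = 2: xy^2z = a^{p+k} c b^p, which would require p+k = p. But k ≥ 1, so xy^2z ∉ L.
This contradicts the pumping lemma, so L is not regular.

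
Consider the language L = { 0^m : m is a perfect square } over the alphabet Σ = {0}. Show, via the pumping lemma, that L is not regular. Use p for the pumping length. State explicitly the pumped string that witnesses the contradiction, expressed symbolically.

Toward a contradiction, assume L is regular with pumping length p.
Take w = 0^{p²} ∈ L with |w| = p² ≥ p.
Write w = xyz as guaranteed by the lemma, with |xy| ≤ p and |y| > 0.
Then y = 0^k for some k with 1 ≤ k ≤ p.
Pump with i = 2: xy^2z = 0^{p²+k}. Since 1 ≤ k ≤ p, p² < p²+k ≤ p²+p < (p+1)², so p²+k lies strictly between consecutive squares and is not a perfect square. So xy^2z ∉ L.
This contradicts the pumping lemma, so L is not regular.

0^{p²+k}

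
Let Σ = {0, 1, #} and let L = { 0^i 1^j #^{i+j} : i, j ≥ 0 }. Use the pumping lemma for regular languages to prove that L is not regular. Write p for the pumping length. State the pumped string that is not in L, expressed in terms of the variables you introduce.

0^{p+k} 1^p #^{2p}

Suppose for contradiction that L is regular, and let p be the pumping length.
Take w = 0^p 1^p #^{2p} ∈ L (with i=j=p, i+j=2p), |w| = 4p ≥ p.
Write w = xyz as guaranteed by the lemma, with |xy| ≤ p and y is nonempty.
Since the first p symbols of w are all 0's and |xy| ≤ p, y lies entirely in the leading 0-block: y = 0^k for some k with 1 ≤ k ≤ p.
Consider xy^2z = 0^{p+k} 1^p #^{2p}. Now the 0- and 1-counts sum to 2p+k, but the #-count is 2p ≠ 2p+k. So xy^2z ∉ L.
This contradicts the pumping lemma, so L is not regular.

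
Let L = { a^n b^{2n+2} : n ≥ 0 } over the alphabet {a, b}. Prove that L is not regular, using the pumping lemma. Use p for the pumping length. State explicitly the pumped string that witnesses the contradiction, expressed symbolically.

a^{p+k} b^{2p+2}

Assume L is regular; let p be its pumping constant.
Take w = a^p b^{2p+2}. Then w ∈ L and |w| = 3p+2 ≥ p.
Write w = xyz as guaranteed by the lemma, with |xy| ≤ p and y is nonempty.
Since the first p symbols of w are all a's and |xy| ≤ p, y lies entirely in the leading a-block: y = a^k for some k with 1 ≤ k ≤ p.
Pump with i = 2: xy^2z = a^{p+k} b^{2p+2}. For this to lie in L we would need 2p+2 = 2(p+k)+2, which forces k = 0. But k ≥ 1, so xy^2z ∉ L.
This is a contradiction; hence L is not regular.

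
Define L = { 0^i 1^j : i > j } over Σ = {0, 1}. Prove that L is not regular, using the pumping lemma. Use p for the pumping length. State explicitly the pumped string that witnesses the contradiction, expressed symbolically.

0^{p+1-k} 1^p

Assume L is regular. Let p be the pumping length given by the pumping lemma.
Choose w = 0^{p+1} 1^p ∈ L, with |w| = 2p+1 ≥ p.
The pumping lemma gives a decomposition w = xyz where |xy| ≤ p and |y| ≥ 1.
The first p characters of w are 0's, so xy (and hence y) consists only of 0's. Write y = 0^k, 1 ≤ k ≤ p.
Consider xy^0z = xz = 0^{p+1-k} 1^p. Since k ≥ 1, the 0-count p+1-k is at most p, so i > j fails; thus xz ∉ L.
This contradicts the pumping lemma, so L is not regular.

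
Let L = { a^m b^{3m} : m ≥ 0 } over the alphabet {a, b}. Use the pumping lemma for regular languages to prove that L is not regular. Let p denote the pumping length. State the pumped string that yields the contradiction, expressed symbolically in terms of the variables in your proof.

Assume L is regular. Let p be the pumping length given by the pumping lemma.
Choose w = a^p b^{3p}, which is in L with |w| = 4p ≥ p.
Write w = xyz as guaranteed by the lemma, with |xy| ≤ p and |y| ≥ 1.
Because |xy| ≤ p and w begins with p copies of a, we have y = a^k with 1 ≤ k ≤ p.
Pump with i = 2: xy^2z = a^{p+k} b^{3p}. For this to lie in L we would need 3p = 3(p+k), which forces k = 0. But k ≥ 1, so xy^2z ∉ L.
This is a contradiction; hence L is not regular.

a^{p+k} b^{3p}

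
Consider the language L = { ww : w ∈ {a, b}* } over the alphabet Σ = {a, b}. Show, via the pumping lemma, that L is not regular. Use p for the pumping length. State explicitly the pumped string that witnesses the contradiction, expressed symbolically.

Assume L is regular. Let p be the pumping length given by the pumping lemma.
Take w = a^p b^p a^p b^p = uu where u = a^pb^p; then w ∈ L and |w| = 4p ≥ p.
By the pumping lemma, w = xyz with |xy| ≤ p and y is nonempty.
The first p characters of w are a's, so xy (and hence y) consists only of a's. Write y = a^k, 1 ≤ k ≤ p.
Pump with i = 2: xy^2z = a^{p+k} b^p a^p b^p, of length 4p+k. Suppose this equals vv. The string starts with a and ends with b, so v does too; thus the boundary between the two copies of v is a b→a transition. There is exactly one such transition, at position 2p+k, so |v| = 2p+k and |vv| = 4p+2k ≠ 4p+k since k ≥ 1. So xy^2z ∉ L.
This contradicts the pumping lemma, so L is not regular.

a^{p+k} b^p a^p b^p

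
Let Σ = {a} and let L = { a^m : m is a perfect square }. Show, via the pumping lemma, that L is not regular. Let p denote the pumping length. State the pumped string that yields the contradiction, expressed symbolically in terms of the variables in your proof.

Suppose for contradiction that L is regular, and let p be the pumping length.
Take w = a^{p²} ∈ L with |w| = p² ≥ p.
The pumping lemma gives a decomposition w = xyz where |xy| ≤ p and |y| > 0.
Then y = a^k for some k with 1 ≤ k ≤ p.
Pump with i = 2: xy^2z = a^{p²+k}. Since 1 ≤ k ≤ p, p² < p²+k ≤ p²+p < (p+1)², so p²+k lies strictly between consecutive squares and is not a perfect square. So xy^2z ∉ L.
Contradiction. Therefore L is not regular.

a^{p²+k}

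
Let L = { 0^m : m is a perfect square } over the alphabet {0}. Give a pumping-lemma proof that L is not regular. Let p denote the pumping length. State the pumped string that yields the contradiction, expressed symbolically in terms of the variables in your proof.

Suppose for contradiction that L is regular, and let p be the pumping length.
Take w = 0^{p²} ∈ L with |w| = p² ≥ p.
By the pumping lemma, w = xyz with |xy| ≤ p and y is nonempty.
Then y = 0^k for some k with 1 ≤ k ≤ p.
Pump with i = 2: xy^2z = 0^{p²+k}. Since 1 ≤ k ≤ p, p² < p²+k ≤ p²+p < (p+1)², so p²+k lies strictly between consecutive squares and is not a perfect square. So xy^2z ∉ L.
This contradicts the pumping lemma, so L is not regular.

0^{p²+k}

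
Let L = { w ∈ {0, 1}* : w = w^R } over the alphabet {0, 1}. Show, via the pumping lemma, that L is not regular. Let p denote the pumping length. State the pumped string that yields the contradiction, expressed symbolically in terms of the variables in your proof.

0^{p+k} 1 0^p

Suppose for contradiction that L is regular, and let p be the pumping length.
Take w = 0^p 1 0^p, a palindrome of length 2p+1 ≥ p.
Write w = xyz as guaranteed by the lemma, with |xy| ≤ p and |y| > 0.
Since the first p symbols of w are all 0's and |xy| ≤ p, y lies entirely in the leading 0-block: y = 0^k for some k with 1 ≤ k ≤ p.
Pump with i = 2: xy^2z = 0^{p+k} 1 0^p. Its reverse is 0^p 1 0^{p+k}, which differs from xy^2z since k ≥ 1. So xy^2z is not a palindrome and xy^2z ∉ L.
This is a contradiction; hence L is not regular.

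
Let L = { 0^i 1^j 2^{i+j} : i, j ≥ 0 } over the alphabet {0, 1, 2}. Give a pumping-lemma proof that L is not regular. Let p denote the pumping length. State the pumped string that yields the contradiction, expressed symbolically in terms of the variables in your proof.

Toward a contradiction, assume L is regular with pumping length p.
Take w = 0^p 1^p 2^{2p} ∈ L (with i=j=p, i+j=2p), |w| = 4p ≥ p.
Write w = xyz as guaranteed by the lemma, with |xy| ≤ p and |y| > 0.
The first p characters of w are 0's, so xy (and hence y) consists only of 0's. Write y = 0^k, 1 ≤ k ≤ p.
Consider xy^2z = 0^{p+k} 1^p 2^{2p}. Now the 0- and 1-counts sum to 2p+k, but the 2-count is 2p ≠ 2p+k. So xy^2z ∉ L.
Contradiction. Therefore L is not regular.

0^{p+k} 1^p 2^{2p}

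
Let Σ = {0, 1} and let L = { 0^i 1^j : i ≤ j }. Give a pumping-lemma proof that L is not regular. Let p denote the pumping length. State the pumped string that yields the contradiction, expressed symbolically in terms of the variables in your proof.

0^{p+k} 1^p

Assume L is regular. Let p be the pumping length given by the pumping lemma.
Choose w = 0^p 1^p ∈ L, with |w| = 2p ≥ p.
Write w = xyz as guaranteed by the lemma, with |xy| ≤ p and y is nonempty.
Since the first p symbols of w are all 0's and |xy| ≤ p, y lies entirely in the leading 0-block: y = 0^k for some k with 1 ≤ k ≤ p.
Consider xy^2z = 0^{p+k} 1^p. Since k ≥ 1, the 0-count p+k exceeds the 1-count p, so i ≤ j fails; thus xy^2z ∉ L.
Contradiction. Therefore L is not regular.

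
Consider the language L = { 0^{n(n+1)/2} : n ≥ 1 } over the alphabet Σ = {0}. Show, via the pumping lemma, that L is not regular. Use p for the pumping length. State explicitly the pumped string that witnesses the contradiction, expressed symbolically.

Suppose for contradiction that L is regular, and let p be the pumping length.
Take w = 0^{p(p+1)/2} ∈ L with |w| = p(p+1)/2 ≥ p.
The pumping lemma gives a decomposition w = xyz where |xy| ≤ p and |y| > 0.
Then y = 0^k for some k with 1 ≤ k ≤ p.
Pump with i = 2: xy^2z = 0^{p(p+1)/2+k}. Since 1 ≤ k ≤ p, p(p+1)/2 < p(p+1)/2+k ≤ p(p+1)/2+p < (p+1)(p+2)/2, so p(p+1)/2+k is strictly between consecutive triangular numbers. So xy^2z ∉ L.
This contradicts the pumping lemma, so L is not regular.

0^{p(p+1)/2+k}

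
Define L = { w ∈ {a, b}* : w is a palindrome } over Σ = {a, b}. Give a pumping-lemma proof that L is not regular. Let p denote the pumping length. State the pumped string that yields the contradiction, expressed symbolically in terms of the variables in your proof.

a^{p+k} b a^p

Assume L is regular. Let p be the pumping length given by the pumping lemma.
Take w = a^p b a^p, a palindrome of length 2p+1 ≥ p.
The pumping lemma gives a decomposition w = xyz where |xy| ≤ p and |y| ≥ 1.
Because |xy| ≤ p and w begins with p copies of a, we have y = a^k with 1 ≤ k ≤ p.
Pump with i = 2: xy^2z = a^{p+k} b a^p. Its reverse is a^p b a^{p+k}, which differs from xy^2z since k ≥ 1. So xy^2z is not a palindrome and xy^2z ∉ L.
Contradiction. Therefore L is not regular.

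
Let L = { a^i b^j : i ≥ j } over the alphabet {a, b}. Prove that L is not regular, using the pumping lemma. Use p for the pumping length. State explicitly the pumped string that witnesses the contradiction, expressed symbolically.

Suppose for contradiction that L is regular, and let p be the pumping length.
Choose w = a^p b^p ∈ L, with |w| = 2p ≥ p.
The pumping lemma gives a decomposition w = xyz where |xy| ≤ p and |y| > 0.
Since the first p symbols of w are all a's and |xy| ≤ p, y lies entirely in the leading a-block: y = a^k for some k with 1 ≤ k ≤ p.
Consider xy^0z = xz = a^{p-k} b^p. Since k ≥ 1, the a-count p-k is less than p, so i ≥ j fails; thus xz ∉ L.
This contradicts the pumping lemma, so L is not regular.

a^{p-k} b^p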